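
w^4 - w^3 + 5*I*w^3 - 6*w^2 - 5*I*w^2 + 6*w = w*(w - 1)*(w + 2*I)*(w + 3*I)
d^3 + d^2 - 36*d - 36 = (d - 6)*(d + 1)*(d + 6)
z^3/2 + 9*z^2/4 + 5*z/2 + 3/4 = (z/2 + 1/2)*(z + 1/2)*(z + 3)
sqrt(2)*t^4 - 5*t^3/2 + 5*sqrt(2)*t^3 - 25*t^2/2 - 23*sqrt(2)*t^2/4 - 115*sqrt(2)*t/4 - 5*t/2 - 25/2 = (t + 5)*(t - 5*sqrt(2)/2)*(t + sqrt(2))*(sqrt(2)*t + 1/2)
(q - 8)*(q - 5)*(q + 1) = q^3 - 12*q^2 + 27*q + 40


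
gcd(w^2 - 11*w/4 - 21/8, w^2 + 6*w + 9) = 1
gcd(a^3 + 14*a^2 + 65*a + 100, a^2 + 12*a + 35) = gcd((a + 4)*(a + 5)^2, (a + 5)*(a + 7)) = a + 5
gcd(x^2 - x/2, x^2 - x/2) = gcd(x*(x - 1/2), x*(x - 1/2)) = x^2 - x/2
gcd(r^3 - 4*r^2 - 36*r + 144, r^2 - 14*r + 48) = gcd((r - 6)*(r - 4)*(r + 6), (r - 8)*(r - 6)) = r - 6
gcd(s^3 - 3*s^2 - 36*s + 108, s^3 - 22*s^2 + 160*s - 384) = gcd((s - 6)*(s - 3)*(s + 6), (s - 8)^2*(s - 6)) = s - 6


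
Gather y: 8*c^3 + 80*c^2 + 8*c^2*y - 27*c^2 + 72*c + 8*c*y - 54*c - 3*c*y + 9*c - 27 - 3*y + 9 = 8*c^3 + 53*c^2 + 27*c + y*(8*c^2 + 5*c - 3) - 18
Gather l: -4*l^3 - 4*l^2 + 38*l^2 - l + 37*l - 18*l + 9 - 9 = -4*l^3 + 34*l^2 + 18*l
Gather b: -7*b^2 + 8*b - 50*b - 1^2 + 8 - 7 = -7*b^2 - 42*b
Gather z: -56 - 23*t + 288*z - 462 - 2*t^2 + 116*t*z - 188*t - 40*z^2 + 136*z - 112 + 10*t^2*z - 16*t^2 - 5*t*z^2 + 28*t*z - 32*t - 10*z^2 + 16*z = -18*t^2 - 243*t + z^2*(-5*t - 50) + z*(10*t^2 + 144*t + 440) - 630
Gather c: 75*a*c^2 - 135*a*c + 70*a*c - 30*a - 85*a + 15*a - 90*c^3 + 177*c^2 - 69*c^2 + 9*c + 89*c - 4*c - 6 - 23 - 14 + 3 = -100*a - 90*c^3 + c^2*(75*a + 108) + c*(94 - 65*a) - 40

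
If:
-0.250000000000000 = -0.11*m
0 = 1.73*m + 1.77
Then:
No Solution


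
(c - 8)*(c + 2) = c^2 - 6*c - 16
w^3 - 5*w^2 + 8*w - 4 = (w - 2)^2*(w - 1)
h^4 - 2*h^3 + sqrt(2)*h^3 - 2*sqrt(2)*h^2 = h^2*(h - 2)*(h + sqrt(2))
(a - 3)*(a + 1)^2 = a^3 - a^2 - 5*a - 3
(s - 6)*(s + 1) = s^2 - 5*s - 6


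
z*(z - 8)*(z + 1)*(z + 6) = z^4 - z^3 - 50*z^2 - 48*z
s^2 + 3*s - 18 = (s - 3)*(s + 6)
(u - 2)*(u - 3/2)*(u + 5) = u^3 + 3*u^2/2 - 29*u/2 + 15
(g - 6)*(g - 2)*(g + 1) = g^3 - 7*g^2 + 4*g + 12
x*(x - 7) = x^2 - 7*x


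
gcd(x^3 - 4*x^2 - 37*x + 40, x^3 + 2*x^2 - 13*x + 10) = x^2 + 4*x - 5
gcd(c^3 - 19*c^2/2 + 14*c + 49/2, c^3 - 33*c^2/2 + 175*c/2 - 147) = c^2 - 21*c/2 + 49/2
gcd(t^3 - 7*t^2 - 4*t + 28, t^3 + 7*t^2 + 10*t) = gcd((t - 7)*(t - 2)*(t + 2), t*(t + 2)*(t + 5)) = t + 2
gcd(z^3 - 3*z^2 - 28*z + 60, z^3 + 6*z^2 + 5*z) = z + 5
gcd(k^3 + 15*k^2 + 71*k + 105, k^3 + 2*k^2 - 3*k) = k + 3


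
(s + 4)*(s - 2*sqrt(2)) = s^2 - 2*sqrt(2)*s + 4*s - 8*sqrt(2)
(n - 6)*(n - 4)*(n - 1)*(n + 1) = n^4 - 10*n^3 + 23*n^2 + 10*n - 24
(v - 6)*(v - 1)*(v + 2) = v^3 - 5*v^2 - 8*v + 12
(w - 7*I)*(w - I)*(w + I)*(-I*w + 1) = -I*w^4 - 6*w^3 - 8*I*w^2 - 6*w - 7*I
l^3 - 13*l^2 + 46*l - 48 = (l - 8)*(l - 3)*(l - 2)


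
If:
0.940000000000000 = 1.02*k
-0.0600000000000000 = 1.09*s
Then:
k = 0.92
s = -0.06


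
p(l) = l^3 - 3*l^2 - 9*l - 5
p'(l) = 3*l^2 - 6*l - 9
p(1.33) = -19.92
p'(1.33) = -11.67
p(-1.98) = -6.70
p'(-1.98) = 14.64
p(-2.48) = -16.38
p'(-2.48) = 24.33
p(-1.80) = -4.35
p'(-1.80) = 11.52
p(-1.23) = -0.33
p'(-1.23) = 2.92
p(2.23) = -28.90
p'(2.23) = -7.46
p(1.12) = -17.44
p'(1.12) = -11.96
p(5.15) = 5.67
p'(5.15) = 39.67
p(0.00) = -5.00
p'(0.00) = -9.00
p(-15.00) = -3920.00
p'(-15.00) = 756.00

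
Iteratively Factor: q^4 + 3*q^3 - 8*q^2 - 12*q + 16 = (q - 1)*(q^3 + 4*q^2 - 4*q - 16) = (q - 1)*(q + 4)*(q^2 - 4) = (q - 1)*(q + 2)*(q + 4)*(q - 2)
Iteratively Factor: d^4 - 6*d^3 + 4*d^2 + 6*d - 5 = (d - 5)*(d^3 - d^2 - d + 1) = (d - 5)*(d + 1)*(d^2 - 2*d + 1) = (d - 5)*(d - 1)*(d + 1)*(d - 1)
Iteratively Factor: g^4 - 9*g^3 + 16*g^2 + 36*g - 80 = (g - 2)*(g^3 - 7*g^2 + 2*g + 40) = (g - 4)*(g - 2)*(g^2 - 3*g - 10) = (g - 4)*(g - 2)*(g + 2)*(g - 5)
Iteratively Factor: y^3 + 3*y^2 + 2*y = (y + 1)*(y^2 + 2*y) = (y + 1)*(y + 2)*(y)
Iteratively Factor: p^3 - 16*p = (p - 4)*(p^2 + 4*p) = p*(p - 4)*(p + 4)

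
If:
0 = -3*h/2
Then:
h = 0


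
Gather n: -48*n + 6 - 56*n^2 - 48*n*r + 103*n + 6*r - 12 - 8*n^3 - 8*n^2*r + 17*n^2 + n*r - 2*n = -8*n^3 + n^2*(-8*r - 39) + n*(53 - 47*r) + 6*r - 6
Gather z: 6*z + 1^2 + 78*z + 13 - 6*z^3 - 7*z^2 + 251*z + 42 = -6*z^3 - 7*z^2 + 335*z + 56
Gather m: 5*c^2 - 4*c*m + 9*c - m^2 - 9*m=5*c^2 + 9*c - m^2 + m*(-4*c - 9)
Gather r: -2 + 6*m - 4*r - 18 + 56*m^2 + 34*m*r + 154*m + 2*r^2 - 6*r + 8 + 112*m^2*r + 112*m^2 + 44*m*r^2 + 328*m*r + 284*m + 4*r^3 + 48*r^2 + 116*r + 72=168*m^2 + 444*m + 4*r^3 + r^2*(44*m + 50) + r*(112*m^2 + 362*m + 106) + 60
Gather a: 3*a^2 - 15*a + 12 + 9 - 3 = 3*a^2 - 15*a + 18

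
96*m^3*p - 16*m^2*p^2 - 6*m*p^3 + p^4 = p*(-6*m + p)*(-4*m + p)*(4*m + p)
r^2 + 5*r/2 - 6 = (r - 3/2)*(r + 4)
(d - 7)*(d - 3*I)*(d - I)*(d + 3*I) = d^4 - 7*d^3 - I*d^3 + 9*d^2 + 7*I*d^2 - 63*d - 9*I*d + 63*I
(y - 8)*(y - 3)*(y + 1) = y^3 - 10*y^2 + 13*y + 24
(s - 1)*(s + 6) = s^2 + 5*s - 6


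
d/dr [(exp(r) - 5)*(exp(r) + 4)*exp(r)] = (3*exp(2*r) - 2*exp(r) - 20)*exp(r)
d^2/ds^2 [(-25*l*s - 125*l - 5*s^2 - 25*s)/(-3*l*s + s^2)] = 10*(-225*l^3 + 225*l^2*s - 8*l*s^3 - 75*l*s^2 - 5*s^3)/(s^3*(-27*l^3 + 27*l^2*s - 9*l*s^2 + s^3))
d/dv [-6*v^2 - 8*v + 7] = -12*v - 8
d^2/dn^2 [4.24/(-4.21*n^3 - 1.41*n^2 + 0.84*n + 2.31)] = ((107.1024*n + 11.9568)*(4.21*n^3 + 1.41*n^2 - 0.84*n - 2.31) - 4.24*(12.63*n^2 + 2.82*n - 0.84)*(25.26*n^2 + 5.64*n - 1.68))/(4.21*n^3 + 1.41*n^2 - 0.84*n - 2.31)^3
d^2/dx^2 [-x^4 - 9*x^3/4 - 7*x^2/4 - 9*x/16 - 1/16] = -12*x^2 - 27*x/2 - 7/2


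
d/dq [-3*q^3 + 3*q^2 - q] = -9*q^2 + 6*q - 1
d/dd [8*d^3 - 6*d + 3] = 24*d^2 - 6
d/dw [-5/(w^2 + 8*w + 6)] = 10*(w + 4)/(w^2 + 8*w + 6)^2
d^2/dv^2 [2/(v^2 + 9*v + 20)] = 4*(-v^2 - 9*v + (2*v + 9)^2 - 20)/(v^2 + 9*v + 20)^3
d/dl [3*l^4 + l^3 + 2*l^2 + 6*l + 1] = 12*l^3 + 3*l^2 + 4*l + 6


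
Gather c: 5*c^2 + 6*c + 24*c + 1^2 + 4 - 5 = 5*c^2 + 30*c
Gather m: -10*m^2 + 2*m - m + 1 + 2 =-10*m^2 + m + 3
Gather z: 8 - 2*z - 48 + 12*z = 10*z - 40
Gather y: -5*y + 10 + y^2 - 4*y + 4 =y^2 - 9*y + 14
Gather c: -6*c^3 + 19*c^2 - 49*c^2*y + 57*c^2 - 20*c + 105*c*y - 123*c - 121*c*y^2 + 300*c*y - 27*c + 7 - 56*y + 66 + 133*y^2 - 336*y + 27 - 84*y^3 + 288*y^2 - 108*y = -6*c^3 + c^2*(76 - 49*y) + c*(-121*y^2 + 405*y - 170) - 84*y^3 + 421*y^2 - 500*y + 100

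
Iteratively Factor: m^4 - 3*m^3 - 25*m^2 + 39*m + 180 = (m + 3)*(m^3 - 6*m^2 - 7*m + 60) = (m - 5)*(m + 3)*(m^2 - m - 12) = (m - 5)*(m - 4)*(m + 3)*(m + 3)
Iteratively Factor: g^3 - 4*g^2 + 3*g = (g - 3)*(g^2 - g) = g*(g - 3)*(g - 1)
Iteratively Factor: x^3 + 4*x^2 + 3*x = (x)*(x^2 + 4*x + 3) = x*(x + 3)*(x + 1)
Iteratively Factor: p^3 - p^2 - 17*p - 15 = (p - 5)*(p^2 + 4*p + 3) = (p - 5)*(p + 3)*(p + 1)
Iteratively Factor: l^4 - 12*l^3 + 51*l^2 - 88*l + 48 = (l - 4)*(l^3 - 8*l^2 + 19*l - 12) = (l - 4)*(l - 3)*(l^2 - 5*l + 4) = (l - 4)^2*(l - 3)*(l - 1)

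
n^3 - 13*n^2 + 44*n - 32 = (n - 8)*(n - 4)*(n - 1)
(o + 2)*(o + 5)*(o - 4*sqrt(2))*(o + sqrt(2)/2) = o^4 - 7*sqrt(2)*o^3/2 + 7*o^3 - 49*sqrt(2)*o^2/2 + 6*o^2 - 35*sqrt(2)*o - 28*o - 40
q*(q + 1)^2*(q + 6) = q^4 + 8*q^3 + 13*q^2 + 6*q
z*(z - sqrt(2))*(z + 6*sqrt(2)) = z^3 + 5*sqrt(2)*z^2 - 12*z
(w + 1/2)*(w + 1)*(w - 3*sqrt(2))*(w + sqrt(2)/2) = w^4 - 5*sqrt(2)*w^3/2 + 3*w^3/2 - 15*sqrt(2)*w^2/4 - 5*w^2/2 - 9*w/2 - 5*sqrt(2)*w/4 - 3/2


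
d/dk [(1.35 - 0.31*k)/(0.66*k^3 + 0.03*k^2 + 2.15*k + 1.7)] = (0.4092*k^3 - 2.6637*k^2 - 0.081*k - 3.4295)/(0.4356*k^6 + 0.0396*k^5 + 2.8389*k^4 + 2.373*k^3 + 4.7245*k^2 + 7.31*k + 2.89)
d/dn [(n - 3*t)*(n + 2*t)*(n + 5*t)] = 3*n^2 + 8*n*t - 11*t^2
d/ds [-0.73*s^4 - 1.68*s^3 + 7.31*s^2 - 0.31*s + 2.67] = -2.92*s^3 - 5.04*s^2 + 14.62*s - 0.31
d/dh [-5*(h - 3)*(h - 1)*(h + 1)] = -15*h^2 + 30*h + 5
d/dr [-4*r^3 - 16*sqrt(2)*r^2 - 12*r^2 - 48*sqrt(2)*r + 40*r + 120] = -12*r^2 - 32*sqrt(2)*r - 24*r - 48*sqrt(2) + 40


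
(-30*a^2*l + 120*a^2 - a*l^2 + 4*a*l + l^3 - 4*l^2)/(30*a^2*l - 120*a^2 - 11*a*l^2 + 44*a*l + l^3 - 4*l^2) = (-5*a - l)/(5*a - l)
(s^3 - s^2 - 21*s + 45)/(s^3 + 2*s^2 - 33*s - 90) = (s^2 - 6*s + 9)/(s^2 - 3*s - 18)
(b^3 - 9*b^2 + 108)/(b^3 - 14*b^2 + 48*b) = (b^2 - 3*b - 18)/(b*(b - 8))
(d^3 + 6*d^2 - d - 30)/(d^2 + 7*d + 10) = (d^2 + d - 6)/(d + 2)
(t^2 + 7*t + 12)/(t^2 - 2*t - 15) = (t + 4)/(t - 5)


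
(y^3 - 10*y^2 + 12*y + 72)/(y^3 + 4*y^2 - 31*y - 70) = (y^2 - 12*y + 36)/(y^2 + 2*y - 35)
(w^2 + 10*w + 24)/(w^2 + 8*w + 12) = (w + 4)/(w + 2)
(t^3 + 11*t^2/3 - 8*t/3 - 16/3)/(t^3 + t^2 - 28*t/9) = 3*(t^2 + 5*t + 4)/(t*(3*t + 7))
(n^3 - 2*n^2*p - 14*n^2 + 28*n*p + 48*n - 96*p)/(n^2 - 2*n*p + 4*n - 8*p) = (n^2 - 14*n + 48)/(n + 4)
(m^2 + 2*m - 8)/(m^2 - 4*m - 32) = (m - 2)/(m - 8)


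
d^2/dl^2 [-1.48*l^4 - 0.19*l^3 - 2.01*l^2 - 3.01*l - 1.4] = -17.76*l^2 - 1.14*l - 4.02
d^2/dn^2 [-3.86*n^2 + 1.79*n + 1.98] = -7.72000000000000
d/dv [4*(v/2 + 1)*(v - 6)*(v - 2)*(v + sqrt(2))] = 8*v^3 - 36*v^2 + 6*sqrt(2)*v^2 - 24*sqrt(2)*v - 16*v - 8*sqrt(2) + 48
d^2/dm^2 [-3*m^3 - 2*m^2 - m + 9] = -18*m - 4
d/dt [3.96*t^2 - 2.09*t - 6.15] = 7.92*t - 2.09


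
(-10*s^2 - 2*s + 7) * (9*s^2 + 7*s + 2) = -90*s^4 - 88*s^3 + 29*s^2 + 45*s + 14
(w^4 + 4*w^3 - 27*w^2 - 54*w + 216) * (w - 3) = w^5 + w^4 - 39*w^3 + 27*w^2 + 378*w - 648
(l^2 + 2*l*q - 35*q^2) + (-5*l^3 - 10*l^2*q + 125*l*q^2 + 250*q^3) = -5*l^3 - 10*l^2*q + l^2 + 125*l*q^2 + 2*l*q + 250*q^3 - 35*q^2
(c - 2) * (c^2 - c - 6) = c^3 - 3*c^2 - 4*c + 12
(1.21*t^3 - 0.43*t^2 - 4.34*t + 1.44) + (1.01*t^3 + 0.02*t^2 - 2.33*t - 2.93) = 2.22*t^3 - 0.41*t^2 - 6.67*t - 1.49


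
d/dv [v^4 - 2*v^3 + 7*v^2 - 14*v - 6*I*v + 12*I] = 4*v^3 - 6*v^2 + 14*v - 14 - 6*I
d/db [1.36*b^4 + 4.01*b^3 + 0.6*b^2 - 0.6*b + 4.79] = 5.44*b^3 + 12.03*b^2 + 1.2*b - 0.6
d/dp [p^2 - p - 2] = 2*p - 1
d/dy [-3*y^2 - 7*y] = -6*y - 7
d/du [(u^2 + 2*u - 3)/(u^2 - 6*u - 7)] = 8*(-u^2 - u - 4)/(u^4 - 12*u^3 + 22*u^2 + 84*u + 49)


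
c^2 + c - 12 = (c - 3)*(c + 4)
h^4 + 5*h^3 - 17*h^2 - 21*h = h*(h - 3)*(h + 1)*(h + 7)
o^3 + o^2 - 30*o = o*(o - 5)*(o + 6)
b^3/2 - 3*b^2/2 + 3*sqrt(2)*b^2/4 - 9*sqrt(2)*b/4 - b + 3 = (b/2 + sqrt(2))*(b - 3)*(b - sqrt(2)/2)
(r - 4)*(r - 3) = r^2 - 7*r + 12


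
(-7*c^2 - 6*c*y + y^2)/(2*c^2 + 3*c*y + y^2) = (-7*c + y)/(2*c + y)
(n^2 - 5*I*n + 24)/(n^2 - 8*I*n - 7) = (-n^2 + 5*I*n - 24)/(-n^2 + 8*I*n + 7)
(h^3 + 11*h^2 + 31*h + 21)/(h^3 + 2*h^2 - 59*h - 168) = (h + 1)/(h - 8)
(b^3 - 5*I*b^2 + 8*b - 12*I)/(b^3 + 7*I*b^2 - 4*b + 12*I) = (b - 6*I)/(b + 6*I)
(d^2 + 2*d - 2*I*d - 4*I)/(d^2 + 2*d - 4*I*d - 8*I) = (d - 2*I)/(d - 4*I)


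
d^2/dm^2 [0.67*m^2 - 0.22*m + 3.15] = 1.34000000000000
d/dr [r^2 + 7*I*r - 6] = 2*r + 7*I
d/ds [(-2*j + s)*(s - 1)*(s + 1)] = -4*j*s + 3*s^2 - 1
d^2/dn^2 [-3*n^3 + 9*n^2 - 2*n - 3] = 18 - 18*n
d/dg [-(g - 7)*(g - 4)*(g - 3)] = -3*g^2 + 28*g - 61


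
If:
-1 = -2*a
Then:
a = 1/2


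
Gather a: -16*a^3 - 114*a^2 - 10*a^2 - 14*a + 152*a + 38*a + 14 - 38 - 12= -16*a^3 - 124*a^2 + 176*a - 36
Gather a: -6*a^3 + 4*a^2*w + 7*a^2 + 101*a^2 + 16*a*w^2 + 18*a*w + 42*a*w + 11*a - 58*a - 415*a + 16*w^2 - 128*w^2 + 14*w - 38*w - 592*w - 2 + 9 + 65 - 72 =-6*a^3 + a^2*(4*w + 108) + a*(16*w^2 + 60*w - 462) - 112*w^2 - 616*w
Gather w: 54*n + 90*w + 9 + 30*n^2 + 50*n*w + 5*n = 30*n^2 + 59*n + w*(50*n + 90) + 9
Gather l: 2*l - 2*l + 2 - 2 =0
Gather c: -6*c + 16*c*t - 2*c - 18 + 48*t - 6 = c*(16*t - 8) + 48*t - 24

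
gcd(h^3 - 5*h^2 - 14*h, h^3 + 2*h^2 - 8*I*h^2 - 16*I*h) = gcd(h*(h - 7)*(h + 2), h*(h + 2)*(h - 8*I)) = h^2 + 2*h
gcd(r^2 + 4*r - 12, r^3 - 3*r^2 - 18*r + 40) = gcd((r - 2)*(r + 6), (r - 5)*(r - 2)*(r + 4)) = r - 2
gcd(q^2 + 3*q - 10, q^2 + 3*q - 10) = q^2 + 3*q - 10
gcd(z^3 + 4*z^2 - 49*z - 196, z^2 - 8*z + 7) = z - 7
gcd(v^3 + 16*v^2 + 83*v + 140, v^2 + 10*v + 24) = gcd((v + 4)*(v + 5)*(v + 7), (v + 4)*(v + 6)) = v + 4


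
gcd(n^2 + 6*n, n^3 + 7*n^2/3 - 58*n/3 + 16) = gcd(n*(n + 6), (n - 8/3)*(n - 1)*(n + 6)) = n + 6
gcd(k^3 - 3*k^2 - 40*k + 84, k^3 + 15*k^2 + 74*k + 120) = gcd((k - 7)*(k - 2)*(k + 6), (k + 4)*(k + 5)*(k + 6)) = k + 6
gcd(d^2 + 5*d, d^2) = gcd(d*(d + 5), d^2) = d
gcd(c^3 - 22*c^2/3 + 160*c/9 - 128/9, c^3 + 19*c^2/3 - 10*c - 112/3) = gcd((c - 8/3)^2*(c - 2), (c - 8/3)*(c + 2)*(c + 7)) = c - 8/3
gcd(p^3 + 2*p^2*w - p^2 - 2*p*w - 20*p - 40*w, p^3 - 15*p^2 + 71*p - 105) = p - 5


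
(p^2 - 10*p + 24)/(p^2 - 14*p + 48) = (p - 4)/(p - 8)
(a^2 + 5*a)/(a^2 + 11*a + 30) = a/(a + 6)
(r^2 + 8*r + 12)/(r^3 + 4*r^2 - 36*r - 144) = (r + 2)/(r^2 - 2*r - 24)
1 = 1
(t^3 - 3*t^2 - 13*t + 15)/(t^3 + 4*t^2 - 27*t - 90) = (t - 1)/(t + 6)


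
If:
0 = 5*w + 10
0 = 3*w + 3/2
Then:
No Solution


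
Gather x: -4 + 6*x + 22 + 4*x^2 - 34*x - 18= 4*x^2 - 28*x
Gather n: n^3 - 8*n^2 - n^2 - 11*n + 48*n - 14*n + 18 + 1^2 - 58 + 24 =n^3 - 9*n^2 + 23*n - 15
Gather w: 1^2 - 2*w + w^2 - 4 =w^2 - 2*w - 3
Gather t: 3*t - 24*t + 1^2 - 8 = -21*t - 7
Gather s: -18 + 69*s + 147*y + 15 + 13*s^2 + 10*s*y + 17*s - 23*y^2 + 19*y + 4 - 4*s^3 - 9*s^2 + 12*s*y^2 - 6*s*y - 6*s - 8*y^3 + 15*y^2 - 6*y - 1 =-4*s^3 + 4*s^2 + s*(12*y^2 + 4*y + 80) - 8*y^3 - 8*y^2 + 160*y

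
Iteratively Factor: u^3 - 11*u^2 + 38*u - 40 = (u - 4)*(u^2 - 7*u + 10) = (u - 4)*(u - 2)*(u - 5)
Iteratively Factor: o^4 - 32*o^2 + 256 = (o + 4)*(o^3 - 4*o^2 - 16*o + 64) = (o - 4)*(o + 4)*(o^2 - 16) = (o - 4)*(o + 4)^2*(o - 4)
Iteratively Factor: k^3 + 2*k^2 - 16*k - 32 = (k - 4)*(k^2 + 6*k + 8) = (k - 4)*(k + 4)*(k + 2)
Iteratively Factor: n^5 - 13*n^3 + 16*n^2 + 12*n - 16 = (n + 1)*(n^4 - n^3 - 12*n^2 + 28*n - 16) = (n - 2)*(n + 1)*(n^3 + n^2 - 10*n + 8) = (n - 2)*(n - 1)*(n + 1)*(n^2 + 2*n - 8) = (n - 2)*(n - 1)*(n + 1)*(n + 4)*(n - 2)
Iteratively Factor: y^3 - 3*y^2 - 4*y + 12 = (y - 2)*(y^2 - y - 6) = (y - 2)*(y + 2)*(y - 3)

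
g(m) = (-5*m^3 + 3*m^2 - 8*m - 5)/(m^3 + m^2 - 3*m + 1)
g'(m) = (-15*m^2 + 6*m - 8)/(m^3 + m^2 - 3*m + 1) + (-3*m^2 - 2*m + 3)*(-5*m^3 + 3*m^2 - 8*m - 5)/(m^3 + m^2 - 3*m + 1)^2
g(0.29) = -30.15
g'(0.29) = -305.55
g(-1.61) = 8.60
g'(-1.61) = -16.46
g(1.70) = -9.32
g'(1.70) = 11.70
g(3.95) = -4.49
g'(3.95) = 0.21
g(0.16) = -11.32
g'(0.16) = -67.12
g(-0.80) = 1.67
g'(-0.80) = -5.08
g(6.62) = -4.37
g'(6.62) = -0.02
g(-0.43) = -0.25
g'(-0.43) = -5.92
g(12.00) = -4.52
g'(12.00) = -0.03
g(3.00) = -4.89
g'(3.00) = 0.78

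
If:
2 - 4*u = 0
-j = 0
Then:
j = 0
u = 1/2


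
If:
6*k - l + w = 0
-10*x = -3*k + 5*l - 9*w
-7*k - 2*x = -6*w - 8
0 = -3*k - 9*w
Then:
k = 12/5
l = 68/5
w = -4/5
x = -34/5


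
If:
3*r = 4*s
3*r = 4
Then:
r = 4/3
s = 1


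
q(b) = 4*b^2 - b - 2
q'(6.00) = 47.00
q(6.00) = 136.00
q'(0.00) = -1.00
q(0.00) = -2.00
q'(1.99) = 14.92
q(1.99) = 11.85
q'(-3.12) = -25.96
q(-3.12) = 40.06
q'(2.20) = 16.60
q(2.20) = 15.16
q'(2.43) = 18.44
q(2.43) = 19.19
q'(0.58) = 3.64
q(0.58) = -1.23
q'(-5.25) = -43.00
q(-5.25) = 113.50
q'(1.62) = 11.96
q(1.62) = 6.88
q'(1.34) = 9.72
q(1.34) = 3.84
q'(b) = 8*b - 1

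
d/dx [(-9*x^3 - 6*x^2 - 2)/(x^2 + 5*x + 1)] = (-9*x^4 - 90*x^3 - 57*x^2 - 8*x + 10)/(x^4 + 10*x^3 + 27*x^2 + 10*x + 1)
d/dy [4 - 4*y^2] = -8*y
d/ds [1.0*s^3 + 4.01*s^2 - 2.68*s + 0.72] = 3.0*s^2 + 8.02*s - 2.68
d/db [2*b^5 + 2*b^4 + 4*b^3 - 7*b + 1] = 10*b^4 + 8*b^3 + 12*b^2 - 7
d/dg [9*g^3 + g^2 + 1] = g*(27*g + 2)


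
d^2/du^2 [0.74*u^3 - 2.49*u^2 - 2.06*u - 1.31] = 4.44*u - 4.98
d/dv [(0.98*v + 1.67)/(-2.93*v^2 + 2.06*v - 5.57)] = (2.8714*v^2 + 9.7862*v - 8.8988)/(8.5849*v^4 - 12.0716*v^3 + 36.8838*v^2 - 22.9484*v + 31.0249)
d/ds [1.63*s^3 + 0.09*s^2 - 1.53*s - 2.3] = 4.89*s^2 + 0.18*s - 1.53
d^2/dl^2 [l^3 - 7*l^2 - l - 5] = 6*l - 14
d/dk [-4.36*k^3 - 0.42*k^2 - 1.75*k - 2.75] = -13.08*k^2 - 0.84*k - 1.75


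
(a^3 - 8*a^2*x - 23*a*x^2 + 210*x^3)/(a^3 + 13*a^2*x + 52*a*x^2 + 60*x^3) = (a^2 - 13*a*x + 42*x^2)/(a^2 + 8*a*x + 12*x^2)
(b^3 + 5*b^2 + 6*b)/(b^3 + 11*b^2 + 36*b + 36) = b/(b + 6)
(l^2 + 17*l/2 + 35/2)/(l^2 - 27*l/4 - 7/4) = 2*(2*l^2 + 17*l + 35)/(4*l^2 - 27*l - 7)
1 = 1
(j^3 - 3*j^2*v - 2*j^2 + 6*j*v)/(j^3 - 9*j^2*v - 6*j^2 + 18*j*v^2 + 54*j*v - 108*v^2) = j*(2 - j)/(-j^2 + 6*j*v + 6*j - 36*v)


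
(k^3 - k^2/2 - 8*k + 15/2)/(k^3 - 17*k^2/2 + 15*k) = (k^2 + 2*k - 3)/(k*(k - 6))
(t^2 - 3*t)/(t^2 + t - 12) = t/(t + 4)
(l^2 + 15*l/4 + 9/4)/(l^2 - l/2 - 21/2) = (4*l + 3)/(2*(2*l - 7))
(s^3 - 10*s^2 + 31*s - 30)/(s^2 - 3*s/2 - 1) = 2*(s^2 - 8*s + 15)/(2*s + 1)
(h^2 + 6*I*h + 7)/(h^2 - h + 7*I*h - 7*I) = (h - I)/(h - 1)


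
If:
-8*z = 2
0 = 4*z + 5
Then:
No Solution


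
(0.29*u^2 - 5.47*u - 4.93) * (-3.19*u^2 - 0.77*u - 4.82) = -0.9251*u^4 + 17.226*u^3 + 18.5408*u^2 + 30.1615*u + 23.7626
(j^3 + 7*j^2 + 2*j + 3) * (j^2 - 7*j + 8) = j^5 - 39*j^3 + 45*j^2 - 5*j + 24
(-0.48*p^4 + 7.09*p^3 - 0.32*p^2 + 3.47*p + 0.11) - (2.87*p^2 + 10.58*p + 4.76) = -0.48*p^4 + 7.09*p^3 - 3.19*p^2 - 7.11*p - 4.65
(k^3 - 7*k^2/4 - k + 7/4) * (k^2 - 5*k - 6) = k^5 - 27*k^4/4 + 7*k^3/4 + 69*k^2/4 - 11*k/4 - 21/2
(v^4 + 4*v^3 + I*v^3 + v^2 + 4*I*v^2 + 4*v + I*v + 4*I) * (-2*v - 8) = -2*v^5 - 16*v^4 - 2*I*v^4 - 34*v^3 - 16*I*v^3 - 16*v^2 - 34*I*v^2 - 32*v - 16*I*v - 32*I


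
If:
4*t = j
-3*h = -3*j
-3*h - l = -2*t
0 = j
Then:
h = 0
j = 0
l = 0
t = 0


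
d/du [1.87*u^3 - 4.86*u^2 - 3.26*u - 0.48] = 5.61*u^2 - 9.72*u - 3.26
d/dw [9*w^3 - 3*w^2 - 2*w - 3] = 27*w^2 - 6*w - 2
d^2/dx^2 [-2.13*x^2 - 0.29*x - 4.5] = -4.26000000000000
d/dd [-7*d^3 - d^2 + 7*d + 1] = -21*d^2 - 2*d + 7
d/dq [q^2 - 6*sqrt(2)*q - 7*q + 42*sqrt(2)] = 2*q - 6*sqrt(2) - 7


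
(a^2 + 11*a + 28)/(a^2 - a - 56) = (a + 4)/(a - 8)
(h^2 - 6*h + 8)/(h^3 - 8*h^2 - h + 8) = (h^2 - 6*h + 8)/(h^3 - 8*h^2 - h + 8)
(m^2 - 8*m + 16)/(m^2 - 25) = (m^2 - 8*m + 16)/(m^2 - 25)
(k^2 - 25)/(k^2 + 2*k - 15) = (k - 5)/(k - 3)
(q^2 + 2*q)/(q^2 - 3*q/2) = 2*(q + 2)/(2*q - 3)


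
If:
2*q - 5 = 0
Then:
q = 5/2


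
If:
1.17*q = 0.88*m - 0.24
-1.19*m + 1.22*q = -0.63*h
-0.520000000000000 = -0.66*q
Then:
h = 0.97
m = 1.32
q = 0.79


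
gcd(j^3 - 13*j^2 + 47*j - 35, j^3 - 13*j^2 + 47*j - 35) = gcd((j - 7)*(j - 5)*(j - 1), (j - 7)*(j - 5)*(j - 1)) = j^3 - 13*j^2 + 47*j - 35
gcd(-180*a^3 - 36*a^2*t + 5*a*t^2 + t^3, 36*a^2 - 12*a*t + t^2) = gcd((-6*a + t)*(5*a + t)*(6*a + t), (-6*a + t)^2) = -6*a + t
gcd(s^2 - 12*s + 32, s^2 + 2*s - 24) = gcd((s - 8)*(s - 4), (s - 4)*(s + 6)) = s - 4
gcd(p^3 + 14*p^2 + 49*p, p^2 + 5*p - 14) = p + 7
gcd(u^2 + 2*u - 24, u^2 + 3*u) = 1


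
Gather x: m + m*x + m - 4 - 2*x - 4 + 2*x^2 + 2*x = m*x + 2*m + 2*x^2 - 8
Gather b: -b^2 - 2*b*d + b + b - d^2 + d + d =-b^2 + b*(2 - 2*d) - d^2 + 2*d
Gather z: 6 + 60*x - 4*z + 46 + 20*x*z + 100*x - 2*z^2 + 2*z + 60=160*x - 2*z^2 + z*(20*x - 2) + 112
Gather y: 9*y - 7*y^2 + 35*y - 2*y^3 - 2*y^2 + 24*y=-2*y^3 - 9*y^2 + 68*y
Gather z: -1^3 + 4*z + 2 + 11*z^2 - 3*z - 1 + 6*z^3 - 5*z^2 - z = 6*z^3 + 6*z^2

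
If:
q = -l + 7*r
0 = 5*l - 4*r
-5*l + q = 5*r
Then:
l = 0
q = 0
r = 0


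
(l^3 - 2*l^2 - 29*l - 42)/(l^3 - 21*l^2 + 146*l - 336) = (l^2 + 5*l + 6)/(l^2 - 14*l + 48)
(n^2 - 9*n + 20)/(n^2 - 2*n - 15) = (n - 4)/(n + 3)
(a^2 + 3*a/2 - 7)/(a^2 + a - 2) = (a^2 + 3*a/2 - 7)/(a^2 + a - 2)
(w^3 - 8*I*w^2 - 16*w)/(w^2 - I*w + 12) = w*(w - 4*I)/(w + 3*I)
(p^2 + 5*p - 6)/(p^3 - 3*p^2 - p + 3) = (p + 6)/(p^2 - 2*p - 3)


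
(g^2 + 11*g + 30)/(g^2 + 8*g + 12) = (g + 5)/(g + 2)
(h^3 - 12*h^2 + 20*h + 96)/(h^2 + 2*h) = h - 14 + 48/h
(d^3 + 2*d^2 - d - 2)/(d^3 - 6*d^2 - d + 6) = (d + 2)/(d - 6)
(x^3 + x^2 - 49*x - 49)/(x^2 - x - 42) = (x^2 + 8*x + 7)/(x + 6)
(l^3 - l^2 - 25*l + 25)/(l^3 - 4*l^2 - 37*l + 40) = (l - 5)/(l - 8)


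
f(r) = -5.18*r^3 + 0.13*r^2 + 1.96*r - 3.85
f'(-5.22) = -422.84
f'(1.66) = -40.43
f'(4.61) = -327.10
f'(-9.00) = -1259.12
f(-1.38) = 7.31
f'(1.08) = -15.89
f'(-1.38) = -27.99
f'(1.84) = -50.17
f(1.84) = -32.07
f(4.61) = -499.55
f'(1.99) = -59.06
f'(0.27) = 0.90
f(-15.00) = 17478.50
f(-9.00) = 3765.26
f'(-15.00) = -3498.44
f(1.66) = -23.93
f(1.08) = -8.11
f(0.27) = -3.41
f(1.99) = -40.26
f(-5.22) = 726.25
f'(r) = -15.54*r^2 + 0.26*r + 1.96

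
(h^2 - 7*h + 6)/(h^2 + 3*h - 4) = (h - 6)/(h + 4)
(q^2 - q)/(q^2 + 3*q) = (q - 1)/(q + 3)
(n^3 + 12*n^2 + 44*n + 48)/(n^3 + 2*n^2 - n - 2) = (n^2 + 10*n + 24)/(n^2 - 1)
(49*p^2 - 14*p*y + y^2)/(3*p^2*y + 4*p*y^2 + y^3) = (49*p^2 - 14*p*y + y^2)/(y*(3*p^2 + 4*p*y + y^2))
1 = 1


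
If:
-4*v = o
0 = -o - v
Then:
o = 0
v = 0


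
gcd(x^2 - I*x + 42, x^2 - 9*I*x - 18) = 1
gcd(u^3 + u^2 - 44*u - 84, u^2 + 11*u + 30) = u + 6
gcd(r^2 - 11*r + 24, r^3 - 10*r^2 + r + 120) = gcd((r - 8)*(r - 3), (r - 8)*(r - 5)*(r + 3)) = r - 8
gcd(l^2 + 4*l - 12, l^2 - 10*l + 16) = l - 2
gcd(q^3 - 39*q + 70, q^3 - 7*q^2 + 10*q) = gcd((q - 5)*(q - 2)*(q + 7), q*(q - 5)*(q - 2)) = q^2 - 7*q + 10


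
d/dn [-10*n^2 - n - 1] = -20*n - 1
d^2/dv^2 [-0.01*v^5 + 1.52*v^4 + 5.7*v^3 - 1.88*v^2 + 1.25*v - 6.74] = -0.2*v^3 + 18.24*v^2 + 34.2*v - 3.76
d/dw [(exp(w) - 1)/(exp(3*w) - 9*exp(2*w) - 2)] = (3*(1 - exp(w))*(exp(w) - 6)*exp(w) + exp(3*w) - 9*exp(2*w) - 2)*exp(w)/(-exp(3*w) + 9*exp(2*w) + 2)^2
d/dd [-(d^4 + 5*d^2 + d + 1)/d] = -3*d^2 - 5 + d^(-2)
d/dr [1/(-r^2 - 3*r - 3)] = (2*r + 3)/(r^2 + 3*r + 3)^2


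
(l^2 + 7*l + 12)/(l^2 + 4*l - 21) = (l^2 + 7*l + 12)/(l^2 + 4*l - 21)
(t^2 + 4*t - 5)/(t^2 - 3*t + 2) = (t + 5)/(t - 2)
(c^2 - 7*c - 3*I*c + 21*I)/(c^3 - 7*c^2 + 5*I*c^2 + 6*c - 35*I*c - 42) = (c - 3*I)/(c^2 + 5*I*c + 6)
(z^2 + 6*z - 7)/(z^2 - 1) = (z + 7)/(z + 1)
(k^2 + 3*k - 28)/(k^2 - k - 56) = (k - 4)/(k - 8)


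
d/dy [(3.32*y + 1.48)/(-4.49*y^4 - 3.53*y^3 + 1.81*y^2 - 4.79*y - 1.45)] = (44.7204*y^4 + 50.02*y^3 + 9.664*y^2 - 5.3576*y + 2.2752)/(20.1601*y^8 + 31.6994*y^7 - 3.7929*y^6 + 30.2356*y^5 + 50.1145*y^4 - 7.1028*y^3 + 17.6951*y^2 + 13.891*y + 2.1025)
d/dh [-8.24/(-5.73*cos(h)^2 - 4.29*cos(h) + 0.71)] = (94.4304*cos(h) + 35.3496)*sin(h)/(5.73*cos(h)^2 + 4.29*cos(h) - 0.71)^2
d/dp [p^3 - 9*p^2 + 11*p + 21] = 3*p^2 - 18*p + 11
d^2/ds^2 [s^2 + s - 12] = 2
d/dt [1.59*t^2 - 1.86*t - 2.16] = 3.18*t - 1.86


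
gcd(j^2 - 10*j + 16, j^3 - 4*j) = j - 2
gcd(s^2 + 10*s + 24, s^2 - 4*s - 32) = s + 4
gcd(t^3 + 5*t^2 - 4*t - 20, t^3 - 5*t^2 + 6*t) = t - 2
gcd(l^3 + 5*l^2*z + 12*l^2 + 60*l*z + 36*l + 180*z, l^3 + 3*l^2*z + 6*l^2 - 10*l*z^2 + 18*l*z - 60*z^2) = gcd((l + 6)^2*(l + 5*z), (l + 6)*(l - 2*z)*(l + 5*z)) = l^2 + 5*l*z + 6*l + 30*z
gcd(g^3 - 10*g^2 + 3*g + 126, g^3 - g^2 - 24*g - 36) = g^2 - 3*g - 18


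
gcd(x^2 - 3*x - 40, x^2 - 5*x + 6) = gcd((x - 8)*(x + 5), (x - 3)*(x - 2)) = 1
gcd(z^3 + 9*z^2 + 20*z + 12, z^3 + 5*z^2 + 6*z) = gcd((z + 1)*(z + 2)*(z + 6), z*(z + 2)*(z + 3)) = z + 2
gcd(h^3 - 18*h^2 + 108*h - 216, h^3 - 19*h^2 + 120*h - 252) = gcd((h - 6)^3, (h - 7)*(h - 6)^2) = h^2 - 12*h + 36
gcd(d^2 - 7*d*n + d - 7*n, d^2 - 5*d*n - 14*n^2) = d - 7*n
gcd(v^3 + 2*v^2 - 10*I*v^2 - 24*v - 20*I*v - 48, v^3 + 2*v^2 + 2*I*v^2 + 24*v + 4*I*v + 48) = v^2 + v*(2 - 4*I) - 8*I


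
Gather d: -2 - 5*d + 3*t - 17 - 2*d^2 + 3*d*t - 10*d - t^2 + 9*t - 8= -2*d^2 + d*(3*t - 15) - t^2 + 12*t - 27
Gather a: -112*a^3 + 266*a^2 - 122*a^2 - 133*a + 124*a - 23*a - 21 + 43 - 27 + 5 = -112*a^3 + 144*a^2 - 32*a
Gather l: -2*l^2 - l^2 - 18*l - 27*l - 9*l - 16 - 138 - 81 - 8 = -3*l^2 - 54*l - 243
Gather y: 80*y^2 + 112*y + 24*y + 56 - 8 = 80*y^2 + 136*y + 48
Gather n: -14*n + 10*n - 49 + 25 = -4*n - 24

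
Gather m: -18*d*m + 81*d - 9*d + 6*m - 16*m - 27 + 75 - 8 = 72*d + m*(-18*d - 10) + 40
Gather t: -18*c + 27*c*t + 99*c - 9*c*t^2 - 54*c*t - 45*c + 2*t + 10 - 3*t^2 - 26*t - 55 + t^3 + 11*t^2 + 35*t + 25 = 36*c + t^3 + t^2*(8 - 9*c) + t*(11 - 27*c) - 20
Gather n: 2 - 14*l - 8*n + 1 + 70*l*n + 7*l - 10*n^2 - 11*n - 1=-7*l - 10*n^2 + n*(70*l - 19) + 2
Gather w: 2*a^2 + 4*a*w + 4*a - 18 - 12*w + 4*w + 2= 2*a^2 + 4*a + w*(4*a - 8) - 16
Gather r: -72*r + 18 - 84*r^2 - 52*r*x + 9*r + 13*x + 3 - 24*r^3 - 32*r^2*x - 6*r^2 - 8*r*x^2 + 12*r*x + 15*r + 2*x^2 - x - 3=-24*r^3 + r^2*(-32*x - 90) + r*(-8*x^2 - 40*x - 48) + 2*x^2 + 12*x + 18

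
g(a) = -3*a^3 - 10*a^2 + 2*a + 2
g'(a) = -9*a^2 - 20*a + 2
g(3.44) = -231.58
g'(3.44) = -173.30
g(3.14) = -183.19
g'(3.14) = -149.54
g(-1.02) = -7.26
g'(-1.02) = 13.04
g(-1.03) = -7.39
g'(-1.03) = 13.05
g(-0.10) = 1.70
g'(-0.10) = 3.91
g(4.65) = -506.56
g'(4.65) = -285.60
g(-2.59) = -18.14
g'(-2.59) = -6.57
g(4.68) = -515.17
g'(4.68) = -288.72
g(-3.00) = -13.00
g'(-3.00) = -19.00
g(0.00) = 2.00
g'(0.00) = 2.00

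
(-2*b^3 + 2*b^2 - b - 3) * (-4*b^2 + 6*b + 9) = 8*b^5 - 20*b^4 - 2*b^3 + 24*b^2 - 27*b - 27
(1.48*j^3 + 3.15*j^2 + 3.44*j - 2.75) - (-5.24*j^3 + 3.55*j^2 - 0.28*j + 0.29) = 6.72*j^3 - 0.4*j^2 + 3.72*j - 3.04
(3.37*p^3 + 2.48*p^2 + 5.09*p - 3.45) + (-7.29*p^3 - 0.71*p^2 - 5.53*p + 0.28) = -3.92*p^3 + 1.77*p^2 - 0.44*p - 3.17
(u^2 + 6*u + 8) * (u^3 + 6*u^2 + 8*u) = u^5 + 12*u^4 + 52*u^3 + 96*u^2 + 64*u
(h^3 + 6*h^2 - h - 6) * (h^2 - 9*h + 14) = h^5 - 3*h^4 - 41*h^3 + 87*h^2 + 40*h - 84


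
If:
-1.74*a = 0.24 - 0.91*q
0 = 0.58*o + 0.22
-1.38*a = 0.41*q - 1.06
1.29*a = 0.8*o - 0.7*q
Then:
No Solution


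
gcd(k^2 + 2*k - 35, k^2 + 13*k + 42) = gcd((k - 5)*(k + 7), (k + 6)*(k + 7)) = k + 7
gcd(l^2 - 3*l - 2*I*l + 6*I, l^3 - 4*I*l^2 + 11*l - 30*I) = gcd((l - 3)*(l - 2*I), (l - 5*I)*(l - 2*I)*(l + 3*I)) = l - 2*I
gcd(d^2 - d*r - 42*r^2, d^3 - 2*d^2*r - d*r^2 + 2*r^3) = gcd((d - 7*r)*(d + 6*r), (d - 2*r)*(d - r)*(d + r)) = 1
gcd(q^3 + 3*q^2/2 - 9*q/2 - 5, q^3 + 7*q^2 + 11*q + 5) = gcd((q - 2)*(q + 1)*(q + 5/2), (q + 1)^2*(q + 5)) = q + 1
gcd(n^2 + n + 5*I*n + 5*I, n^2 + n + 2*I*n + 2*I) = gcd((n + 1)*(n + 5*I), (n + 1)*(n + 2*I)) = n + 1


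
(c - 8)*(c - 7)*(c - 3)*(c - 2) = c^4 - 20*c^3 + 137*c^2 - 370*c + 336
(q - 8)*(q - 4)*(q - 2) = q^3 - 14*q^2 + 56*q - 64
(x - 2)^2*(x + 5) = x^3 + x^2 - 16*x + 20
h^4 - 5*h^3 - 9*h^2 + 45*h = h*(h - 5)*(h - 3)*(h + 3)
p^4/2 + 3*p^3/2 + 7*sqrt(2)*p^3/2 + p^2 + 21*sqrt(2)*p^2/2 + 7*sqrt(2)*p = p*(p/2 + 1)*(p + 1)*(p + 7*sqrt(2))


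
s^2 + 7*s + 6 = (s + 1)*(s + 6)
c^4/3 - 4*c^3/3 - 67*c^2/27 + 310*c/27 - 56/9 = (c/3 + 1)*(c - 4)*(c - 7/3)*(c - 2/3)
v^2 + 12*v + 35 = (v + 5)*(v + 7)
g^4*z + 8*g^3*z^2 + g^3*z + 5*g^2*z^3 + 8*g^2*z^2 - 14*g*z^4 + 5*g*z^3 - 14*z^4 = (g - z)*(g + 2*z)*(g + 7*z)*(g*z + z)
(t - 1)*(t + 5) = t^2 + 4*t - 5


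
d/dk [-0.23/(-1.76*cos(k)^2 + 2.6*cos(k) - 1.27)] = (0.8096*cos(k) - 0.598)*sin(k)/(1.76*cos(k)^2 - 2.6*cos(k) + 1.27)^2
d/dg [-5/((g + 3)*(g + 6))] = 5*(2*g + 9)/((g + 3)^2*(g + 6)^2)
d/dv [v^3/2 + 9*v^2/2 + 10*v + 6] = 3*v^2/2 + 9*v + 10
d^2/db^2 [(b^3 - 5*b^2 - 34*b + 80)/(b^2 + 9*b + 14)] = 12*(13*b^3 + 138*b^2 + 696*b + 1444)/(b^6 + 27*b^5 + 285*b^4 + 1485*b^3 + 3990*b^2 + 5292*b + 2744)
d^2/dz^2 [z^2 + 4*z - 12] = 2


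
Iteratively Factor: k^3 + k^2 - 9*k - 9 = (k + 1)*(k^2 - 9) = (k + 1)*(k + 3)*(k - 3)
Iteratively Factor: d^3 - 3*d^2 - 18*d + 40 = (d + 4)*(d^2 - 7*d + 10) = (d - 5)*(d + 4)*(d - 2)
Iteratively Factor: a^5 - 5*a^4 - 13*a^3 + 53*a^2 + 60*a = (a - 5)*(a^4 - 13*a^2 - 12*a) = (a - 5)*(a + 1)*(a^3 - a^2 - 12*a) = a*(a - 5)*(a + 1)*(a^2 - a - 12) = a*(a - 5)*(a - 4)*(a + 1)*(a + 3)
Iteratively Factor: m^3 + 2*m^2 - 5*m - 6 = (m + 3)*(m^2 - m - 2) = (m + 1)*(m + 3)*(m - 2)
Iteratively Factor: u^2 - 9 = (u + 3)*(u - 3)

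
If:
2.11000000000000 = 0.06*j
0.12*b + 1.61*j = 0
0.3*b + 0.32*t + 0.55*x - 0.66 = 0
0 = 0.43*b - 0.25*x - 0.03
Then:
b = -471.82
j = 35.17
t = 1839.42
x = -811.65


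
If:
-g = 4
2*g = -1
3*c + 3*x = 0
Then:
No Solution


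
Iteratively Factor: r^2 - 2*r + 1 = (r - 1)*(r - 1)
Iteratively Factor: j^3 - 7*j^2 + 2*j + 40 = (j - 4)*(j^2 - 3*j - 10) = (j - 4)*(j + 2)*(j - 5)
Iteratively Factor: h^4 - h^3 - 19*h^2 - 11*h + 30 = (h + 2)*(h^3 - 3*h^2 - 13*h + 15) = (h + 2)*(h + 3)*(h^2 - 6*h + 5) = (h - 5)*(h + 2)*(h + 3)*(h - 1)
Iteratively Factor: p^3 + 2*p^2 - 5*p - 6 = (p - 2)*(p^2 + 4*p + 3) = (p - 2)*(p + 3)*(p + 1)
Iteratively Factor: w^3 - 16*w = (w + 4)*(w^2 - 4*w) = w*(w + 4)*(w - 4)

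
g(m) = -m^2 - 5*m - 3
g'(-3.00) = 1.00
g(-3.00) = 3.00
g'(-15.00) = 25.00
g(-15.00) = -153.00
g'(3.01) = -11.02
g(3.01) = -27.11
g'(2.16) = -9.32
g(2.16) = -18.47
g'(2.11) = -9.22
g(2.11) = -18.00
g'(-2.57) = 0.14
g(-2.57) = 3.25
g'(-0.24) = -4.52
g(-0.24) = -1.86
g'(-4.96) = 4.92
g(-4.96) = -2.80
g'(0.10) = -5.20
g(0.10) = -3.51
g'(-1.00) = -3.00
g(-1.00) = 1.00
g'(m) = -2*m - 5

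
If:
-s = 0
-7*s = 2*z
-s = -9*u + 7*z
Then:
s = 0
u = 0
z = 0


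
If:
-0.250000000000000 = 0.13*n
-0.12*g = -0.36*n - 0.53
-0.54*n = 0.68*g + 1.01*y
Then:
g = -1.35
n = -1.92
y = 1.94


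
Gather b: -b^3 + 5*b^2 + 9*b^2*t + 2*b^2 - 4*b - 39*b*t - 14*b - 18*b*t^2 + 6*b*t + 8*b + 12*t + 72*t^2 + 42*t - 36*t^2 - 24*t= -b^3 + b^2*(9*t + 7) + b*(-18*t^2 - 33*t - 10) + 36*t^2 + 30*t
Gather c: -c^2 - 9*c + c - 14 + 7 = -c^2 - 8*c - 7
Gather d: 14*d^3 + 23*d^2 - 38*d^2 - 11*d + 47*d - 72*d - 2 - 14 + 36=14*d^3 - 15*d^2 - 36*d + 20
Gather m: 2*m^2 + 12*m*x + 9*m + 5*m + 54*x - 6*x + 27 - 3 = 2*m^2 + m*(12*x + 14) + 48*x + 24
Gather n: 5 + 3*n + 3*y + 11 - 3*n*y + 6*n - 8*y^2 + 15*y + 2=n*(9 - 3*y) - 8*y^2 + 18*y + 18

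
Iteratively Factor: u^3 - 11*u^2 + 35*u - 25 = (u - 1)*(u^2 - 10*u + 25) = (u - 5)*(u - 1)*(u - 5)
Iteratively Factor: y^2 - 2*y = (y)*(y - 2)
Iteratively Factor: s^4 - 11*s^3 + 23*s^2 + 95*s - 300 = (s - 5)*(s^3 - 6*s^2 - 7*s + 60) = (s - 5)*(s - 4)*(s^2 - 2*s - 15) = (s - 5)^2*(s - 4)*(s + 3)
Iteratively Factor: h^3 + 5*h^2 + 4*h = (h)*(h^2 + 5*h + 4) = h*(h + 1)*(h + 4)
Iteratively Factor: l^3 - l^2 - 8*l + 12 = (l - 2)*(l^2 + l - 6) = (l - 2)^2*(l + 3)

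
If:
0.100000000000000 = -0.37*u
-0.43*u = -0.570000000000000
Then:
No Solution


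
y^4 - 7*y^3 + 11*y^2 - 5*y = y*(y - 5)*(y - 1)^2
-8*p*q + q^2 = q*(-8*p + q)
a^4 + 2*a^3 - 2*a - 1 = (a - 1)*(a + 1)^3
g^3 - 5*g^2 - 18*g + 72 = (g - 6)*(g - 3)*(g + 4)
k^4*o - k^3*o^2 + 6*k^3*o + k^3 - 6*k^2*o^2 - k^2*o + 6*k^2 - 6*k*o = k*(k + 6)*(k - o)*(k*o + 1)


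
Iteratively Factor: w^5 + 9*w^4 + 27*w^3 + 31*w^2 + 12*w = (w)*(w^4 + 9*w^3 + 27*w^2 + 31*w + 12) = w*(w + 3)*(w^3 + 6*w^2 + 9*w + 4) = w*(w + 1)*(w + 3)*(w^2 + 5*w + 4) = w*(w + 1)^2*(w + 3)*(w + 4)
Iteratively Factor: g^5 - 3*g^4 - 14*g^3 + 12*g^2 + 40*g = (g + 2)*(g^4 - 5*g^3 - 4*g^2 + 20*g) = (g - 5)*(g + 2)*(g^3 - 4*g) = (g - 5)*(g - 2)*(g + 2)*(g^2 + 2*g) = g*(g - 5)*(g - 2)*(g + 2)*(g + 2)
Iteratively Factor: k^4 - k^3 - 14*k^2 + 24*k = (k + 4)*(k^3 - 5*k^2 + 6*k) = (k - 3)*(k + 4)*(k^2 - 2*k) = k*(k - 3)*(k + 4)*(k - 2)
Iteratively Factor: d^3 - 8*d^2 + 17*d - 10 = (d - 5)*(d^2 - 3*d + 2) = (d - 5)*(d - 2)*(d - 1)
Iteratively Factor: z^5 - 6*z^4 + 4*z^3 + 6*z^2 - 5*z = (z - 1)*(z^4 - 5*z^3 - z^2 + 5*z) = (z - 5)*(z - 1)*(z^3 - z) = (z - 5)*(z - 1)^2*(z^2 + z) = (z - 5)*(z - 1)^2*(z + 1)*(z)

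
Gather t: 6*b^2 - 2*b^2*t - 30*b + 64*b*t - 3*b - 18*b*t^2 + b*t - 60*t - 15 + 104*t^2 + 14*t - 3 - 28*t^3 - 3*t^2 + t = 6*b^2 - 33*b - 28*t^3 + t^2*(101 - 18*b) + t*(-2*b^2 + 65*b - 45) - 18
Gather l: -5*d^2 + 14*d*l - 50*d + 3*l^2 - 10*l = -5*d^2 - 50*d + 3*l^2 + l*(14*d - 10)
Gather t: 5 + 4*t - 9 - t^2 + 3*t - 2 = -t^2 + 7*t - 6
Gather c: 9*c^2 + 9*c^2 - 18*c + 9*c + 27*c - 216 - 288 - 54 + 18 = 18*c^2 + 18*c - 540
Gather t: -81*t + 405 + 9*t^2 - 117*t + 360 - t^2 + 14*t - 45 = 8*t^2 - 184*t + 720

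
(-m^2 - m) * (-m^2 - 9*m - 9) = m^4 + 10*m^3 + 18*m^2 + 9*m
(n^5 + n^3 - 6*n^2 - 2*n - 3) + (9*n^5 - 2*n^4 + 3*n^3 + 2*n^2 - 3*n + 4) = 10*n^5 - 2*n^4 + 4*n^3 - 4*n^2 - 5*n + 1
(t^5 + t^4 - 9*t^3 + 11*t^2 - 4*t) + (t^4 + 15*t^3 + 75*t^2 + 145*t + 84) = t^5 + 2*t^4 + 6*t^3 + 86*t^2 + 141*t + 84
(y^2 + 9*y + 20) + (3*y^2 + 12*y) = 4*y^2 + 21*y + 20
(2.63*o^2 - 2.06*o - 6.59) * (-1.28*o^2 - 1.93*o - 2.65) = -3.3664*o^4 - 2.4391*o^3 + 5.4415*o^2 + 18.1777*o + 17.4635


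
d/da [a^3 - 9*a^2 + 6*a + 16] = 3*a^2 - 18*a + 6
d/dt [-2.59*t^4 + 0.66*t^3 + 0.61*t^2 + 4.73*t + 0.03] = -10.36*t^3 + 1.98*t^2 + 1.22*t + 4.73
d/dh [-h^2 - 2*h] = -2*h - 2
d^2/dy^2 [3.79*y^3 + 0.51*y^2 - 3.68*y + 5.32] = 22.74*y + 1.02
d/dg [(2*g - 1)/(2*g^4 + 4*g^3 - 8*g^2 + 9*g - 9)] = (-12*g^4 - 8*g^3 + 28*g^2 - 16*g - 9)/(4*g^8 + 16*g^7 - 16*g^6 - 28*g^5 + 100*g^4 - 216*g^3 + 225*g^2 - 162*g + 81)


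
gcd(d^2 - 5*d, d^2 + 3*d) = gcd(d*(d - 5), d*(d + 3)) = d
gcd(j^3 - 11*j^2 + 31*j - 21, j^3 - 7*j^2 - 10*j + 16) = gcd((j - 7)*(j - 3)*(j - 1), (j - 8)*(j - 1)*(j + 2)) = j - 1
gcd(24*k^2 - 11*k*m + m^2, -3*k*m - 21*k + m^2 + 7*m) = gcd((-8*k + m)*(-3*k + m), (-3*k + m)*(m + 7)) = 3*k - m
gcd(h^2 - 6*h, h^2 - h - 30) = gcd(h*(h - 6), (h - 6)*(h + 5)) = h - 6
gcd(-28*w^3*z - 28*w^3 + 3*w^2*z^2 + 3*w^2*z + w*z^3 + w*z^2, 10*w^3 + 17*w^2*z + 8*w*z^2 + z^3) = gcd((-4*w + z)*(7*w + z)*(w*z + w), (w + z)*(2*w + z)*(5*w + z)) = 1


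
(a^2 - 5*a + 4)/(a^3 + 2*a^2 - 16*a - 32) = (a - 1)/(a^2 + 6*a + 8)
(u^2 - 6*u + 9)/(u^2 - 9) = (u - 3)/(u + 3)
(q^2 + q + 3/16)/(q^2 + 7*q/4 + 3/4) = (q + 1/4)/(q + 1)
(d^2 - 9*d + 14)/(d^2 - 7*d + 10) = (d - 7)/(d - 5)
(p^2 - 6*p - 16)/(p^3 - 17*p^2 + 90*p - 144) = (p + 2)/(p^2 - 9*p + 18)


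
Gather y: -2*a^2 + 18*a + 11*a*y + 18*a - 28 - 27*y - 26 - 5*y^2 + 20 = -2*a^2 + 36*a - 5*y^2 + y*(11*a - 27) - 34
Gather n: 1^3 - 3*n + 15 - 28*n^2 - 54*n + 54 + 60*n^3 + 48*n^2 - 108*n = 60*n^3 + 20*n^2 - 165*n + 70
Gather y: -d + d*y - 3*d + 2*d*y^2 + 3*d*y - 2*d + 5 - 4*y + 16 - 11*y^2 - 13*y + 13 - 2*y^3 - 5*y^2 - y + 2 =-6*d - 2*y^3 + y^2*(2*d - 16) + y*(4*d - 18) + 36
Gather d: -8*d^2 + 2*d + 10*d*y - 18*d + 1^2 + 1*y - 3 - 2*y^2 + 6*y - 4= -8*d^2 + d*(10*y - 16) - 2*y^2 + 7*y - 6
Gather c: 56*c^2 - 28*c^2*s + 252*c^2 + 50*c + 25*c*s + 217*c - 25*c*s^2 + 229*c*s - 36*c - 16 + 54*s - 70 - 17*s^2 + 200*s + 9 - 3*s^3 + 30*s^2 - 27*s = c^2*(308 - 28*s) + c*(-25*s^2 + 254*s + 231) - 3*s^3 + 13*s^2 + 227*s - 77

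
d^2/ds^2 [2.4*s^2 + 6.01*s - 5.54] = 4.80000000000000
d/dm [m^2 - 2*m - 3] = 2*m - 2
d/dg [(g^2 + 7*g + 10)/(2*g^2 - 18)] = (-7*g^2 - 38*g - 63)/(2*(g^4 - 18*g^2 + 81))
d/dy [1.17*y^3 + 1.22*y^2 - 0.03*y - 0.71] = 3.51*y^2 + 2.44*y - 0.03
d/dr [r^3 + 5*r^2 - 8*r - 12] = 3*r^2 + 10*r - 8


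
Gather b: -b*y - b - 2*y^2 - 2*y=b*(-y - 1) - 2*y^2 - 2*y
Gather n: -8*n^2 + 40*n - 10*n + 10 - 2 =-8*n^2 + 30*n + 8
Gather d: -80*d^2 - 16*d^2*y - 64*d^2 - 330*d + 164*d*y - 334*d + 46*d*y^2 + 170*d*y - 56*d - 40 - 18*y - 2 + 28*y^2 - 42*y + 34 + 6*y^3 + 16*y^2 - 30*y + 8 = d^2*(-16*y - 144) + d*(46*y^2 + 334*y - 720) + 6*y^3 + 44*y^2 - 90*y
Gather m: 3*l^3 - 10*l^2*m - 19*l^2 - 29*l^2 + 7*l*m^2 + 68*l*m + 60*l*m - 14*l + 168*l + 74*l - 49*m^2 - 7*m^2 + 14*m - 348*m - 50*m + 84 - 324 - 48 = 3*l^3 - 48*l^2 + 228*l + m^2*(7*l - 56) + m*(-10*l^2 + 128*l - 384) - 288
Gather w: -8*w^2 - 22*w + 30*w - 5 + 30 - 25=-8*w^2 + 8*w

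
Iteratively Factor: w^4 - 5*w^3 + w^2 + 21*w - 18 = (w + 2)*(w^3 - 7*w^2 + 15*w - 9) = (w - 1)*(w + 2)*(w^2 - 6*w + 9) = (w - 3)*(w - 1)*(w + 2)*(w - 3)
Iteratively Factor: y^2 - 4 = (y - 2)*(y + 2)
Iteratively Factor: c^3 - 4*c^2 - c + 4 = (c + 1)*(c^2 - 5*c + 4) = (c - 4)*(c + 1)*(c - 1)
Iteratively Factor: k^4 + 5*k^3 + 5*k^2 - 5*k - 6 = (k - 1)*(k^3 + 6*k^2 + 11*k + 6) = (k - 1)*(k + 3)*(k^2 + 3*k + 2) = (k - 1)*(k + 2)*(k + 3)*(k + 1)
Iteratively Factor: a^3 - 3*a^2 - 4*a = (a)*(a^2 - 3*a - 4) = a*(a + 1)*(a - 4)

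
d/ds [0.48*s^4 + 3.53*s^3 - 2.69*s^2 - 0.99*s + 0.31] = 1.92*s^3 + 10.59*s^2 - 5.38*s - 0.99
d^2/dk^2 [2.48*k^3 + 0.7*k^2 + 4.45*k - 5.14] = 14.88*k + 1.4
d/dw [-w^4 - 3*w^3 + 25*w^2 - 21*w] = -4*w^3 - 9*w^2 + 50*w - 21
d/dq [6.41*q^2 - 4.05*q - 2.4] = 12.82*q - 4.05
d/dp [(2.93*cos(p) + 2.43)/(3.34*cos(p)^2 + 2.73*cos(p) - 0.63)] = (9.7862*cos(p)^2 + 16.2324*cos(p) + 8.4798)*sin(p)/(11.1556*cos(p)^4 + 18.2364*cos(p)^3 + 3.2445*cos(p)^2 - 3.4398*cos(p) + 0.3969)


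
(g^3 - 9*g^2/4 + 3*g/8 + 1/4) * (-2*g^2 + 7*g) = -2*g^5 + 23*g^4/2 - 33*g^3/2 + 17*g^2/8 + 7*g/4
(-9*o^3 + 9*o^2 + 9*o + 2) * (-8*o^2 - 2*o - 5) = 72*o^5 - 54*o^4 - 45*o^3 - 79*o^2 - 49*o - 10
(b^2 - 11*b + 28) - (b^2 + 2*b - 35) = 63 - 13*b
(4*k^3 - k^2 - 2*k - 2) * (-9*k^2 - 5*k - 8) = -36*k^5 - 11*k^4 - 9*k^3 + 36*k^2 + 26*k + 16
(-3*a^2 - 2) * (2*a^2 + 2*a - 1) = -6*a^4 - 6*a^3 - a^2 - 4*a + 2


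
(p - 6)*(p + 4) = p^2 - 2*p - 24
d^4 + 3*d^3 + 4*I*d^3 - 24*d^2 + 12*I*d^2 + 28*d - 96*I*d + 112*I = (d - 2)^2*(d + 7)*(d + 4*I)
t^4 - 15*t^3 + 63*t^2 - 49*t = t*(t - 7)^2*(t - 1)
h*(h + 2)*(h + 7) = h^3 + 9*h^2 + 14*h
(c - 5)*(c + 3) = c^2 - 2*c - 15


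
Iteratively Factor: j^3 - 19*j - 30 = (j + 3)*(j^2 - 3*j - 10) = (j - 5)*(j + 3)*(j + 2)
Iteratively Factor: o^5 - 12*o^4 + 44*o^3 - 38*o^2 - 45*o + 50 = (o - 2)*(o^4 - 10*o^3 + 24*o^2 + 10*o - 25) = (o - 2)*(o - 1)*(o^3 - 9*o^2 + 15*o + 25) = (o - 5)*(o - 2)*(o - 1)*(o^2 - 4*o - 5) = (o - 5)*(o - 2)*(o - 1)*(o + 1)*(o - 5)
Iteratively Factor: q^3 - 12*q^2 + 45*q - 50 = (q - 5)*(q^2 - 7*q + 10) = (q - 5)^2*(q - 2)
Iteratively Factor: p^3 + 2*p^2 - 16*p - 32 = (p - 4)*(p^2 + 6*p + 8) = (p - 4)*(p + 2)*(p + 4)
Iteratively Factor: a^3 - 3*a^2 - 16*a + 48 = (a + 4)*(a^2 - 7*a + 12) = (a - 3)*(a + 4)*(a - 4)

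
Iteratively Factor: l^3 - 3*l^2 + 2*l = (l - 1)*(l^2 - 2*l) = (l - 2)*(l - 1)*(l)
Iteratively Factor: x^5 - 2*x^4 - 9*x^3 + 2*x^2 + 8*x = (x - 1)*(x^4 - x^3 - 10*x^2 - 8*x) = x*(x - 1)*(x^3 - x^2 - 10*x - 8) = x*(x - 1)*(x + 2)*(x^2 - 3*x - 4) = x*(x - 1)*(x + 1)*(x + 2)*(x - 4)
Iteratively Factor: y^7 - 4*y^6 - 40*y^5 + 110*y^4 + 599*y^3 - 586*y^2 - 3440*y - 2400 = (y - 5)*(y^6 + y^5 - 35*y^4 - 65*y^3 + 274*y^2 + 784*y + 480) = (y - 5)*(y - 4)*(y^5 + 5*y^4 - 15*y^3 - 125*y^2 - 226*y - 120) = (y - 5)*(y - 4)*(y + 2)*(y^4 + 3*y^3 - 21*y^2 - 83*y - 60) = (y - 5)*(y - 4)*(y + 2)*(y + 3)*(y^3 - 21*y - 20) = (y - 5)^2*(y - 4)*(y + 2)*(y + 3)*(y^2 + 5*y + 4) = (y - 5)^2*(y - 4)*(y + 1)*(y + 2)*(y + 3)*(y + 4)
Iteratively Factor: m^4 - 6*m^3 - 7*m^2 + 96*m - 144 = (m - 4)*(m^3 - 2*m^2 - 15*m + 36) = (m - 4)*(m - 3)*(m^2 + m - 12) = (m - 4)*(m - 3)^2*(m + 4)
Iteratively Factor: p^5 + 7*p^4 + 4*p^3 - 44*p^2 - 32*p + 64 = (p + 4)*(p^4 + 3*p^3 - 8*p^2 - 12*p + 16) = (p + 4)^2*(p^3 - p^2 - 4*p + 4) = (p - 2)*(p + 4)^2*(p^2 + p - 2) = (p - 2)*(p + 2)*(p + 4)^2*(p - 1)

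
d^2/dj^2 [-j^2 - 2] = -2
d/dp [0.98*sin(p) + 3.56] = 0.98*cos(p)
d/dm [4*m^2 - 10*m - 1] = 8*m - 10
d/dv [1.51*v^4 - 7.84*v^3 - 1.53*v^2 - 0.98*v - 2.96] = 6.04*v^3 - 23.52*v^2 - 3.06*v - 0.98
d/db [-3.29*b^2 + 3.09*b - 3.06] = 3.09 - 6.58*b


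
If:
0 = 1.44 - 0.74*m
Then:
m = 1.95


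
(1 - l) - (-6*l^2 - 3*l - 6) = 6*l^2 + 2*l + 7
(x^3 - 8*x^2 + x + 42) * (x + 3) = x^4 - 5*x^3 - 23*x^2 + 45*x + 126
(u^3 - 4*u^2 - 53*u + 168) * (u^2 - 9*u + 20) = u^5 - 13*u^4 + 3*u^3 + 565*u^2 - 2572*u + 3360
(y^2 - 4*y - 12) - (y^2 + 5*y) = -9*y - 12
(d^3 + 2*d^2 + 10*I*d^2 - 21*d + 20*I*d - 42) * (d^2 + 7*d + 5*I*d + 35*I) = d^5 + 9*d^4 + 15*I*d^4 - 57*d^3 + 135*I*d^3 - 639*d^2 + 105*I*d^2 - 994*d - 945*I*d - 1470*I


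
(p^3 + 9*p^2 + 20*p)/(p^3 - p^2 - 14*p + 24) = p*(p + 5)/(p^2 - 5*p + 6)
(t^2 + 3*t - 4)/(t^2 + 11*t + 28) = (t - 1)/(t + 7)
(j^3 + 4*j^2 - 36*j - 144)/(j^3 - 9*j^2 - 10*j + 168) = (j + 6)/(j - 7)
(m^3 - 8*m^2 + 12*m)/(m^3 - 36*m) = (m - 2)/(m + 6)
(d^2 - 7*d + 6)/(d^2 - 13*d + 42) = (d - 1)/(d - 7)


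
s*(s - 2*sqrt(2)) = s^2 - 2*sqrt(2)*s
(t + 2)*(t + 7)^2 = t^3 + 16*t^2 + 77*t + 98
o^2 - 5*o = o*(o - 5)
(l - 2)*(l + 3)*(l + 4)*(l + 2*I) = l^4 + 5*l^3 + 2*I*l^3 - 2*l^2 + 10*I*l^2 - 24*l - 4*I*l - 48*I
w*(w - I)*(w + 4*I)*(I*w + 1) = I*w^4 - 2*w^3 + 7*I*w^2 + 4*w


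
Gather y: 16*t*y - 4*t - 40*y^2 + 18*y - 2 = -4*t - 40*y^2 + y*(16*t + 18) - 2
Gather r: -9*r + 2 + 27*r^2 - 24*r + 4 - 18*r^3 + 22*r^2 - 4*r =-18*r^3 + 49*r^2 - 37*r + 6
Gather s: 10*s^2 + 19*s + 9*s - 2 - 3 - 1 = 10*s^2 + 28*s - 6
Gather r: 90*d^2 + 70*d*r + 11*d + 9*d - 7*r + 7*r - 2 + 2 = 90*d^2 + 70*d*r + 20*d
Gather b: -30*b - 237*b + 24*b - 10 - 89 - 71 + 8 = -243*b - 162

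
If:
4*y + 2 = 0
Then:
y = -1/2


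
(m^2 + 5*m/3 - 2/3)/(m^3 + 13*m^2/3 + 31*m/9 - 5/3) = 3*(m + 2)/(3*m^2 + 14*m + 15)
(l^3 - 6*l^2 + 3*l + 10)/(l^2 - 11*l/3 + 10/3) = 3*(l^2 - 4*l - 5)/(3*l - 5)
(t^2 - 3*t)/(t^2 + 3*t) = (t - 3)/(t + 3)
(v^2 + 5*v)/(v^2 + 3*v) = (v + 5)/(v + 3)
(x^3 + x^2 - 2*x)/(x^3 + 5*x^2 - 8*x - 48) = x*(x^2 + x - 2)/(x^3 + 5*x^2 - 8*x - 48)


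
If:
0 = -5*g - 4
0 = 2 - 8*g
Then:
No Solution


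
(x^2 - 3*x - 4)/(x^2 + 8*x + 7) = (x - 4)/(x + 7)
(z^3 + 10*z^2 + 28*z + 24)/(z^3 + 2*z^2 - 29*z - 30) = (z^2 + 4*z + 4)/(z^2 - 4*z - 5)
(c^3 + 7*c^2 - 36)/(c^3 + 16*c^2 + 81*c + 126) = (c - 2)/(c + 7)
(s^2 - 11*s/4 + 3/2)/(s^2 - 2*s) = (s - 3/4)/s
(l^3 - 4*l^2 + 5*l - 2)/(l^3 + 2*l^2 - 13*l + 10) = (l - 1)/(l + 5)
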